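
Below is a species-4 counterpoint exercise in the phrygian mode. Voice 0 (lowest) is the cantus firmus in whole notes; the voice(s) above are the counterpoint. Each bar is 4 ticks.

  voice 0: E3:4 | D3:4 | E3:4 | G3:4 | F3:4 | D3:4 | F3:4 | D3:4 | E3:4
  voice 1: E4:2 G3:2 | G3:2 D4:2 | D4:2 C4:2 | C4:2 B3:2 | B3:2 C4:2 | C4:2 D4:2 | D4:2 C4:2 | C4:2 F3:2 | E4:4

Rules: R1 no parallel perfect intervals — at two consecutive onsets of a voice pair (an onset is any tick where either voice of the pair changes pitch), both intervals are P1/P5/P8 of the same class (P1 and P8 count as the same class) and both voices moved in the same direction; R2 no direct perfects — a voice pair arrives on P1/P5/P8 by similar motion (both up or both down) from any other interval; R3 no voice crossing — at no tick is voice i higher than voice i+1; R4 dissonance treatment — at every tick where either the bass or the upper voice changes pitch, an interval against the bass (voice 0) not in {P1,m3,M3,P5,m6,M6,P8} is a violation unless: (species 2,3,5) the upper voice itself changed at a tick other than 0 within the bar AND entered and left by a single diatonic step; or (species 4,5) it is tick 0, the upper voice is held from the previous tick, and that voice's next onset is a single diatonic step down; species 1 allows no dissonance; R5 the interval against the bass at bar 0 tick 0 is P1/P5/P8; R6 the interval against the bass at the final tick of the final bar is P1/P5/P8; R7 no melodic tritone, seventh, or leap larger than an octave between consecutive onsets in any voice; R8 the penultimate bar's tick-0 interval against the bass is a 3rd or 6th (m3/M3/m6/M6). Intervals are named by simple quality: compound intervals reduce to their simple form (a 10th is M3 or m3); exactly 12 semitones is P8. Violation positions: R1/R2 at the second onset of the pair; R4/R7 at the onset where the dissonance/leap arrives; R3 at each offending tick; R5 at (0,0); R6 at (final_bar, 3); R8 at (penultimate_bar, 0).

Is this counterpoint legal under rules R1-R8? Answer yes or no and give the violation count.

bar 0: v0=E3 v1=E4 (P8)
bar 1: v0=D3 v1=G3 (P4)
bar 2: v0=E3 v1=D4 (m7)
bar 3: v0=G3 v1=C4 (P4)
bar 4: v0=F3 v1=B3 (TT)
bar 5: v0=D3 v1=C4 (m7)
bar 6: v0=F3 v1=D4 (M6)
bar 7: v0=D3 v1=C4 (m7)
bar 8: v0=E3 v1=E4 (P8)
  R4 @ bar1.0: D3/G3 P4 untreated
  R4 @ bar4.0: F3/B3 TT untreated
  R4 @ bar5.0: D3/C4 m7 untreated
  R4 @ bar7.0: D3/C4 m7 untreated
  R8 @ bar7.0: penult m7 not 3rd/6th
  R2 @ bar8.0: D3/F3 m3 -> E3/E4 P8 similar
  R7 @ bar8.0: F3->E4 leap 11st

No (7 violations)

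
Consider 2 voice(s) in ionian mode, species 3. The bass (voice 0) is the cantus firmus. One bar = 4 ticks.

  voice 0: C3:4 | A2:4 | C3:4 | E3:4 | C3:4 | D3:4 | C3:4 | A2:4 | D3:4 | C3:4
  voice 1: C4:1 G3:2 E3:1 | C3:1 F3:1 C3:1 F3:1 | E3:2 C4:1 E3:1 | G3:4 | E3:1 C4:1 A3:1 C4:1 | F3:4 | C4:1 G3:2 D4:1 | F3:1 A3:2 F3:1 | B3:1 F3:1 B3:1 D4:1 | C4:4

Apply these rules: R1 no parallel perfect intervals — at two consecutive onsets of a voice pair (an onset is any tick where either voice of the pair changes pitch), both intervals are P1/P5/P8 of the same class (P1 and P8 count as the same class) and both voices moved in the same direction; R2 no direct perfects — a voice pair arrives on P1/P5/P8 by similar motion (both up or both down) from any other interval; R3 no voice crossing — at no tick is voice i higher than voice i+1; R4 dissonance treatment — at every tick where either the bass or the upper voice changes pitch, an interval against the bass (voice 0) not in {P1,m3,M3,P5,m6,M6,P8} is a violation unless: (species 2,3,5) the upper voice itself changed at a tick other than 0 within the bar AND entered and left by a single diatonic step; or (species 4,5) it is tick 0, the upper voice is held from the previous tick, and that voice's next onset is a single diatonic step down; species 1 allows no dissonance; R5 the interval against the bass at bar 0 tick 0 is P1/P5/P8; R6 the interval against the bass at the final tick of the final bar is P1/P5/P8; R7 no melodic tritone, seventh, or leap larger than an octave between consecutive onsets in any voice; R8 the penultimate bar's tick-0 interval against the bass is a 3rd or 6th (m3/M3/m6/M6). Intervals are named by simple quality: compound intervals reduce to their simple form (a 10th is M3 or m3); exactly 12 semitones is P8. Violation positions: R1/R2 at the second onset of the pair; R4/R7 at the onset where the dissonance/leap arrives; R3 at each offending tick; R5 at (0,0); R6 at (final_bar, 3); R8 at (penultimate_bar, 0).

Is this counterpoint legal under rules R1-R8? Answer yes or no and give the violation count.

bar 0: v0=C3 v1=C4 (P8)
bar 1: v0=A2 v1=C3 (m3)
bar 2: v0=C3 v1=E3 (M3)
bar 3: v0=E3 v1=G3 (m3)
bar 4: v0=C3 v1=E3 (M3)
bar 5: v0=D3 v1=F3 (m3)
bar 6: v0=C3 v1=C4 (P8)
bar 7: v0=A2 v1=F3 (m6)
bar 8: v0=D3 v1=B3 (M6)
bar 9: v0=C3 v1=C4 (P8)
  R4 @ bar6.3: C3/D4 M2 untreated
  R7 @ bar8.0: F3->B3 leap 6st
  R7 @ bar8.1: B3->F3 leap 6st
  R7 @ bar8.2: F3->B3 leap 6st
  R1 @ bar9.0: D3/D4 P8 -> C3/C4 P8 similar

No (5 violations)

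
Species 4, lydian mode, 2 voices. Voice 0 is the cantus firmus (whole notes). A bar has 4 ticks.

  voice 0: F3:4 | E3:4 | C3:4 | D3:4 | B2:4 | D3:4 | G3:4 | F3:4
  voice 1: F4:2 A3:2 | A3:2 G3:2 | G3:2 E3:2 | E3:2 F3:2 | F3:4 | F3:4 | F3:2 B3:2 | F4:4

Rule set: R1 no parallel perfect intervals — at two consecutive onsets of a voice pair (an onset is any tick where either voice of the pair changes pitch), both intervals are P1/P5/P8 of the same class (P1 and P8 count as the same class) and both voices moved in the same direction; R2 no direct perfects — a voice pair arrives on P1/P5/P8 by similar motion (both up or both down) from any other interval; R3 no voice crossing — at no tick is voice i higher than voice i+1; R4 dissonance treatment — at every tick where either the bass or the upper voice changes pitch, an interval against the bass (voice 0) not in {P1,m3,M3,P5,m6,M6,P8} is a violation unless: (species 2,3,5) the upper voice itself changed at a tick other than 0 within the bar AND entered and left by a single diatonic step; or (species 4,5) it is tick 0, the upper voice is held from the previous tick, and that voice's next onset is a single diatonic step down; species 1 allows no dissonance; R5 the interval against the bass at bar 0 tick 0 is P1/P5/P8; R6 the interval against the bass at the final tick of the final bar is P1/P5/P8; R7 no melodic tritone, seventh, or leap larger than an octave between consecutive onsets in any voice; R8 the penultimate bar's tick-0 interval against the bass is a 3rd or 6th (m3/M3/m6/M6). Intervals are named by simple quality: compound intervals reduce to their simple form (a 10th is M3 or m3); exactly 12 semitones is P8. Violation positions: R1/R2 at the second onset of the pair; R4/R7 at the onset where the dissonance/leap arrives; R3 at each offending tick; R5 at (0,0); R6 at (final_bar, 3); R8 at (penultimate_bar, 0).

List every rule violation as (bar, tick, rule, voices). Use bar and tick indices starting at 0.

(3, 0, R4, (0, 1))
(4, 0, R4, (0, 1))
(6, 0, R3, (0, 1))
(6, 0, R4, (0, 1))
(6, 0, R8, (0, 1))
(6, 1, R3, (0, 1))
(6, 2, R7, (1,))
(7, 0, R7, (1,))

bar 0: v0=F3 v1=F4 downbeat P8
bar 1: v0=E3 v1=A3 downbeat P4
bar 2: v0=C3 v1=G3 downbeat P5
bar 3: v0=D3 v1=E3 downbeat M2
bar 4: v0=B2 v1=F3 downbeat TT
bar 5: v0=D3 v1=F3 downbeat m3
bar 6: v0=G3 v1=F3 downbeat M2
bar 7: v0=F3 v1=F4 downbeat P8
  -> R4 @ bar 3 tick 0 v(0, 1): D3/E3 M2 untreated
  -> R4 @ bar 4 tick 0 v(0, 1): B2/F3 TT untreated
  -> R3 @ bar 6 tick 0 v(0, 1): G3 above F3
  -> R4 @ bar 6 tick 0 v(0, 1): G3/F3 M2 untreated
  -> R8 @ bar 6 tick 0 v(0, 1): penult M2 not 3rd/6th
  -> R3 @ bar 6 tick 1 v(0, 1): G3 above F3
  -> R7 @ bar 6 tick 2 v(1,): F3->B3 leap 6st
  -> R7 @ bar 7 tick 0 v(1,): B3->F4 leap 6st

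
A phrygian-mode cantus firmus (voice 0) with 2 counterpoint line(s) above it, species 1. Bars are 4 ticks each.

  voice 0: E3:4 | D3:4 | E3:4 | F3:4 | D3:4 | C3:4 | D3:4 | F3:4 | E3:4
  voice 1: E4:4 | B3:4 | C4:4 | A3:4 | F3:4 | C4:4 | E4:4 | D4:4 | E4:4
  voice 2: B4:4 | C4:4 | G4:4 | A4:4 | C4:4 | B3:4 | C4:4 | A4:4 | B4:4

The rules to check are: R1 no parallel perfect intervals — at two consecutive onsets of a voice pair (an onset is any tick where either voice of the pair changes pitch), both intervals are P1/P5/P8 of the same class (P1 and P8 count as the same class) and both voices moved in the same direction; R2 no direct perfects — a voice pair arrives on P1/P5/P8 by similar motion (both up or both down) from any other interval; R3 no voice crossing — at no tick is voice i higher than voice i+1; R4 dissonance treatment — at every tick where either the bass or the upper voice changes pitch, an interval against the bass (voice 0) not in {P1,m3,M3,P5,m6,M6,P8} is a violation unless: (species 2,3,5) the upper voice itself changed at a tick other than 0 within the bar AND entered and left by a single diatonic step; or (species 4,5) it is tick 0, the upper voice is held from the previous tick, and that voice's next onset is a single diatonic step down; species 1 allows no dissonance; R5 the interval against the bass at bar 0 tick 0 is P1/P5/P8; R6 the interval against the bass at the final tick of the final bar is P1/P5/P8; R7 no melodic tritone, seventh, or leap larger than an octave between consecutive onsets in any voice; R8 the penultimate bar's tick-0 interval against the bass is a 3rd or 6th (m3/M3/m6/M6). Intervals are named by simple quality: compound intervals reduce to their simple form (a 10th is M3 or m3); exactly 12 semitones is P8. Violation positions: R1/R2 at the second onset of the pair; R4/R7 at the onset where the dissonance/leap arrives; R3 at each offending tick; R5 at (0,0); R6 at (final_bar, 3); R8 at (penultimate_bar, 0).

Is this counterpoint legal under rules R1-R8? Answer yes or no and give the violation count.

bar 0: v0=E3 v1=E4 v2=B4 (P5)
bar 1: v0=D3 v1=B3 v2=C4 (m7)
bar 2: v0=E3 v1=C4 v2=G4 (m3)
bar 3: v0=F3 v1=A3 v2=A4 (M3)
bar 4: v0=D3 v1=F3 v2=C4 (m7)
bar 5: v0=C3 v1=C4 v2=B3 (M7)
bar 6: v0=D3 v1=E4 v2=C4 (m7)
bar 7: v0=F3 v1=D4 v2=A4 (M3)
bar 8: v0=E3 v1=E4 v2=B4 (P5)
  R4 @ bar1.0: D3/C4 m7 untreated
  R7 @ bar1.0: B4->C4 leap 11st
  R2 @ bar2.0: B3/C4 m2 -> C4/G4 P5 similar
  R2 @ bar4.0: A3/A4 P8 -> F3/C4 P5 similar
  R4 @ bar4.0: D3/C4 m7 untreated
  R3 @ bar5.0: C4 above B3
  R4 @ bar5.0: C3/B3 M7 untreated
  R3 @ bar5.1: C4 above B3
  R3 @ bar5.2: C4 above B3
  R3 @ bar5.3: C4 above B3
  R3 @ bar6.0: E4 above C4
  R4 @ bar6.0: D3/E4 M2 untreated
  R4 @ bar6.0: D3/C4 m7 untreated
  R3 @ bar6.1: E4 above C4
  R3 @ bar6.2: E4 above C4
  R3 @ bar6.3: E4 above C4
  R1 @ bar8.0: D4/A4 P5 -> E4/B4 P5 similar

No (17 violations)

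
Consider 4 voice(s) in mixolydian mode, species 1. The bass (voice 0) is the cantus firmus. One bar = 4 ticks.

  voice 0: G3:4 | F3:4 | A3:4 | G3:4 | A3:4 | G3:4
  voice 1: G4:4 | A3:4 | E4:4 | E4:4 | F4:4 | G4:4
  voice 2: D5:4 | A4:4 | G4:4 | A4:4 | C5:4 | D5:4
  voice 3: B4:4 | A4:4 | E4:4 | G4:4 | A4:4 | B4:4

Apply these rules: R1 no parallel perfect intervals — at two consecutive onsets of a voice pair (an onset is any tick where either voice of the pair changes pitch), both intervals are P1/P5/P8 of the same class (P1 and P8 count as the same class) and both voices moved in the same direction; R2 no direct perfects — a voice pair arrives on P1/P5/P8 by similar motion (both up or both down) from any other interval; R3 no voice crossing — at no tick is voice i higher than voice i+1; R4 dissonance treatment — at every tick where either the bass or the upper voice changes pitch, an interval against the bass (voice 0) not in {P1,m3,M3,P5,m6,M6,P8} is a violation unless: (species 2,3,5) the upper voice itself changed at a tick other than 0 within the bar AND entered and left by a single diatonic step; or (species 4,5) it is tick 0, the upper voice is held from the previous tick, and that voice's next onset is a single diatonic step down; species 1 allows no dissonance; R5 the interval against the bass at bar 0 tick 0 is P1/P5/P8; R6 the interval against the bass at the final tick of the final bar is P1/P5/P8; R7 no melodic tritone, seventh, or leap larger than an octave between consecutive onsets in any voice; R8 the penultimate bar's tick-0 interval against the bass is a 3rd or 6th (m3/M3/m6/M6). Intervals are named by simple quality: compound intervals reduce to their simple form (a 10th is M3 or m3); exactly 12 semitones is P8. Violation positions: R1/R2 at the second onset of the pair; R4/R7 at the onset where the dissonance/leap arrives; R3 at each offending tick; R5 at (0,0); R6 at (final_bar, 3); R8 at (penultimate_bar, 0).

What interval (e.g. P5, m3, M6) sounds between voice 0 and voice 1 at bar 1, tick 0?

M3

voice 0=F3 voice 1=A3 -> M3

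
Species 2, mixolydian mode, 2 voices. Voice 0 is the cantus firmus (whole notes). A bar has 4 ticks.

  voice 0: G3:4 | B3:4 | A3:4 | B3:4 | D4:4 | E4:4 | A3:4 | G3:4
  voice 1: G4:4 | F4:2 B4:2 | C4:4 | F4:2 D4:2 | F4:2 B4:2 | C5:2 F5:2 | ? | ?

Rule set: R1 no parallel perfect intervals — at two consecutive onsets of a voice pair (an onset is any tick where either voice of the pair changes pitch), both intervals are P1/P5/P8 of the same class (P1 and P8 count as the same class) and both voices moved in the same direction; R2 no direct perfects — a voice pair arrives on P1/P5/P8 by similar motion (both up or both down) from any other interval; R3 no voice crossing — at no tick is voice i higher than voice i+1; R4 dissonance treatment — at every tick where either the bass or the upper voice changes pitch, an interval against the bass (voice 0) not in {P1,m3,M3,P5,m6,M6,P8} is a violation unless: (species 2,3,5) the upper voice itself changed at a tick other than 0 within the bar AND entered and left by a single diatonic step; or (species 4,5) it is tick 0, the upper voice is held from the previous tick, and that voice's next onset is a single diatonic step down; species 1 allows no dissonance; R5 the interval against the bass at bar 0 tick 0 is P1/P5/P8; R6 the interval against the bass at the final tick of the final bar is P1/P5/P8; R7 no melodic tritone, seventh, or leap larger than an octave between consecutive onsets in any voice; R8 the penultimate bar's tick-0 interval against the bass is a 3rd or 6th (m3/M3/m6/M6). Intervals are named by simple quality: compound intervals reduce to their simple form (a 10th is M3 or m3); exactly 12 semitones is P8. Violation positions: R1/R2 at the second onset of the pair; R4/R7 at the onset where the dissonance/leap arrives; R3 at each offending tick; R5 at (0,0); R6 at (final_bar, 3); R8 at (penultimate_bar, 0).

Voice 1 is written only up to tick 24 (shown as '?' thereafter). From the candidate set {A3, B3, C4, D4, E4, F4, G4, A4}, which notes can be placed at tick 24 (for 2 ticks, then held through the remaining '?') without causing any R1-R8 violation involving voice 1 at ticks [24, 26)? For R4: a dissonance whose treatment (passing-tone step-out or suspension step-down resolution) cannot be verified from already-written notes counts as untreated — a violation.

{F4}

A3: violates R2,R7,R8
B3: violates R4,R7,R8
C4: violates R7
D4: violates R4,R7,R8
E4: violates R2,R7,R8
F4: legal
G4: violates R4,R7,R8
A4: violates R2,R8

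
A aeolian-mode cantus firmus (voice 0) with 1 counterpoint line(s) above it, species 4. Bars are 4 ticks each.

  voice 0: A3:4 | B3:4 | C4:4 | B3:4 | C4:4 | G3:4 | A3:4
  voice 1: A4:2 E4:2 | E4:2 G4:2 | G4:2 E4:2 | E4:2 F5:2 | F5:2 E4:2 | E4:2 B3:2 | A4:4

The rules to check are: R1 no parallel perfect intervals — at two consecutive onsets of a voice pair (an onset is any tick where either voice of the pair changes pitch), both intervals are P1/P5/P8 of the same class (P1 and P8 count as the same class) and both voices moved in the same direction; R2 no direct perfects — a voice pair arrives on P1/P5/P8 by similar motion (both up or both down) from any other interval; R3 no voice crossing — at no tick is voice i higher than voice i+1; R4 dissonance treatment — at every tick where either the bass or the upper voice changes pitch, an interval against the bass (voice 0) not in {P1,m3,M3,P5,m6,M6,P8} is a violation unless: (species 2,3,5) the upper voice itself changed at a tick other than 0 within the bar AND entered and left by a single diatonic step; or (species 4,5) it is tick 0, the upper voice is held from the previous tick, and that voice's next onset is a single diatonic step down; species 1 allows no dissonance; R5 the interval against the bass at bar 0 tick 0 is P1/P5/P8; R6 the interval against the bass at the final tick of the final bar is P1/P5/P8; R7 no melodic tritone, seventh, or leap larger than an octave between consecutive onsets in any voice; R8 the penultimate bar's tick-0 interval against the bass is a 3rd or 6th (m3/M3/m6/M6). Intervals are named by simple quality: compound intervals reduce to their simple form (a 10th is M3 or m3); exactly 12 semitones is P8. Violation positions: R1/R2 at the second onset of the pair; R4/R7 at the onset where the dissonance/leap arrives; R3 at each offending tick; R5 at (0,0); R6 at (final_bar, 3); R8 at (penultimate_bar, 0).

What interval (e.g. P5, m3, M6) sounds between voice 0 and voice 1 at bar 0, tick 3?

P5

voice 0=A3 voice 1=E4 -> P5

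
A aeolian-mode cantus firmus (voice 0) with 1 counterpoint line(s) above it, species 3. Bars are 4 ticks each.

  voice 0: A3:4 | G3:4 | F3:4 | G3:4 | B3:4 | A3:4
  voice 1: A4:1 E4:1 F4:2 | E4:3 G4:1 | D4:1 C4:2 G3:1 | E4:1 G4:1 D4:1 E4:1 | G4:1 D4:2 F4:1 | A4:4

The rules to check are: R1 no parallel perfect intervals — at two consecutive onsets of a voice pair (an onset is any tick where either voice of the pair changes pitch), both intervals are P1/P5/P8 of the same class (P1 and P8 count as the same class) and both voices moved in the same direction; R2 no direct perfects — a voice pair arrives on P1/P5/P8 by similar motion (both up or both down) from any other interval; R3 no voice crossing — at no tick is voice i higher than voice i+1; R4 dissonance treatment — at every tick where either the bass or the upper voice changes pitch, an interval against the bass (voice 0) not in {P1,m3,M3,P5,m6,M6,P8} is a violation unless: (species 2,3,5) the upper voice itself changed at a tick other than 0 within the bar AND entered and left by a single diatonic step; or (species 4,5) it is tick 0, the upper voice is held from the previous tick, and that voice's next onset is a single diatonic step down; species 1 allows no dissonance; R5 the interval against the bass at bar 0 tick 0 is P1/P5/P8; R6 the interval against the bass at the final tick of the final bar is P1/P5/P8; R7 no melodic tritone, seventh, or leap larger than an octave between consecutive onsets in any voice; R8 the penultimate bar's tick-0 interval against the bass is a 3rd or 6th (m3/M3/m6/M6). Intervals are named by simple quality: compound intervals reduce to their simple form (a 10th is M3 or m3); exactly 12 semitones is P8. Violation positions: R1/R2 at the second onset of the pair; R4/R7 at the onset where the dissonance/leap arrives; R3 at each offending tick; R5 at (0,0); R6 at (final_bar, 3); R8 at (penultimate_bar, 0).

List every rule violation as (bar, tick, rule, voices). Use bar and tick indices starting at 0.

bar 0: v0=A3 v1=A4 downbeat P8
bar 1: v0=G3 v1=E4 downbeat M6
bar 2: v0=F3 v1=D4 downbeat M6
bar 3: v0=G3 v1=E4 downbeat M6
bar 4: v0=B3 v1=G4 downbeat m6
bar 5: v0=A3 v1=A4 downbeat P8
  -> R4 @ bar 2 tick 3 v(0, 1): F3/G3 M2 untreated
  -> R4 @ bar 4 tick 3 v(0, 1): B3/F4 TT untreated

(2, 3, R4, (0, 1))
(4, 3, R4, (0, 1))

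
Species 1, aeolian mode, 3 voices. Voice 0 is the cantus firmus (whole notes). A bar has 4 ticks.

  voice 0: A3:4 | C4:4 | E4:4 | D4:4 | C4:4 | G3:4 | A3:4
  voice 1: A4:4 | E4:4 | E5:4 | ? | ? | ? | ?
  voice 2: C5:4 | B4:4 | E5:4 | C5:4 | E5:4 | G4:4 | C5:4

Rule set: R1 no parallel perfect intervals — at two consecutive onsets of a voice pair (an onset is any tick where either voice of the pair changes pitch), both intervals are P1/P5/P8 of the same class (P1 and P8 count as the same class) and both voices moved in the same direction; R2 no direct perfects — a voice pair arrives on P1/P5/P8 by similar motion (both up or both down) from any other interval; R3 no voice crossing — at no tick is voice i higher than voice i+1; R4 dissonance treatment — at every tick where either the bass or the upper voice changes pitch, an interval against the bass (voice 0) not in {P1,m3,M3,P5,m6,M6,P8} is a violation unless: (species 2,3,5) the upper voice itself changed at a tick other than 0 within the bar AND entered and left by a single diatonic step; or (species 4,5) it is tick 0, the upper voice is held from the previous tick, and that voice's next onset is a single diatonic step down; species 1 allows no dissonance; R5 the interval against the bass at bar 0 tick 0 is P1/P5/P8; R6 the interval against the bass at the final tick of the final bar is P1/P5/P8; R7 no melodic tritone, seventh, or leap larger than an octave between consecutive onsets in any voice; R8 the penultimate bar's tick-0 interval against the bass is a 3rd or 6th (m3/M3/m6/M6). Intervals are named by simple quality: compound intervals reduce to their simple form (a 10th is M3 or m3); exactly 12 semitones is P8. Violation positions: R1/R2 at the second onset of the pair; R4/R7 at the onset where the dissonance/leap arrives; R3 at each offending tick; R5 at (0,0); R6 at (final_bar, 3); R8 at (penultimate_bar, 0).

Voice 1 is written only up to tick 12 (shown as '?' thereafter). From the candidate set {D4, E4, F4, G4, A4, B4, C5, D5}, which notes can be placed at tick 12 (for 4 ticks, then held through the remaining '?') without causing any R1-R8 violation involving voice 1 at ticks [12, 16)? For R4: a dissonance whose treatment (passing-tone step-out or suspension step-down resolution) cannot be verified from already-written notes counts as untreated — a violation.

D4: violates R1,R7
E4: violates R4
F4: violates R2,R7
G4: violates R4
A4: violates R2
B4: legal
C5: violates R1,R4
D5: violates R1,R3

{B4}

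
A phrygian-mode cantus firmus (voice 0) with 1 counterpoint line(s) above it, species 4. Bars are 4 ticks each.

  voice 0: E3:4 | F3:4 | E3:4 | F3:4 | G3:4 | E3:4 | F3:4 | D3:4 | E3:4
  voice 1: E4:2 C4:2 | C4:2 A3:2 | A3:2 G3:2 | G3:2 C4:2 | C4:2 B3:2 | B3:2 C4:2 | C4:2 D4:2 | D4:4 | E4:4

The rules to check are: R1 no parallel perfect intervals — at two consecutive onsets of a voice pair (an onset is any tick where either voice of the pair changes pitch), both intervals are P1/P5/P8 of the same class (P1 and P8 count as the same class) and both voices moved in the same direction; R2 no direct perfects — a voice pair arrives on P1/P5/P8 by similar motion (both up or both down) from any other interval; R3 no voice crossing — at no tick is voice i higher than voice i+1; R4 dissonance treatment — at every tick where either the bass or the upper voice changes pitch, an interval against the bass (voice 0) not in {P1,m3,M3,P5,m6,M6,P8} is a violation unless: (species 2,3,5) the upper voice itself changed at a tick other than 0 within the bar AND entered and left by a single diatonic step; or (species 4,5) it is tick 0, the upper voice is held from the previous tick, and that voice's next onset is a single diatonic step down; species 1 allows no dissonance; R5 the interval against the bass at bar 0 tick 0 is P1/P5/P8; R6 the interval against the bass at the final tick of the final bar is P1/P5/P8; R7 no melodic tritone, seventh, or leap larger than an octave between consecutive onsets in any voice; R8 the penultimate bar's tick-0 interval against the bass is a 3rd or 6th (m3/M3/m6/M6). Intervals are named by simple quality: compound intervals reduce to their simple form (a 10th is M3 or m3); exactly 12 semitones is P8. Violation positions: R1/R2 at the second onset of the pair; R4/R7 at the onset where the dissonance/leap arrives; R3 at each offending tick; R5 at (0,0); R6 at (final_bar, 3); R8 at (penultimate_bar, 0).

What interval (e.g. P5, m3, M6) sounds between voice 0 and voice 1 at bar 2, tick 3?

m3

voice 0=E3 voice 1=G3 -> m3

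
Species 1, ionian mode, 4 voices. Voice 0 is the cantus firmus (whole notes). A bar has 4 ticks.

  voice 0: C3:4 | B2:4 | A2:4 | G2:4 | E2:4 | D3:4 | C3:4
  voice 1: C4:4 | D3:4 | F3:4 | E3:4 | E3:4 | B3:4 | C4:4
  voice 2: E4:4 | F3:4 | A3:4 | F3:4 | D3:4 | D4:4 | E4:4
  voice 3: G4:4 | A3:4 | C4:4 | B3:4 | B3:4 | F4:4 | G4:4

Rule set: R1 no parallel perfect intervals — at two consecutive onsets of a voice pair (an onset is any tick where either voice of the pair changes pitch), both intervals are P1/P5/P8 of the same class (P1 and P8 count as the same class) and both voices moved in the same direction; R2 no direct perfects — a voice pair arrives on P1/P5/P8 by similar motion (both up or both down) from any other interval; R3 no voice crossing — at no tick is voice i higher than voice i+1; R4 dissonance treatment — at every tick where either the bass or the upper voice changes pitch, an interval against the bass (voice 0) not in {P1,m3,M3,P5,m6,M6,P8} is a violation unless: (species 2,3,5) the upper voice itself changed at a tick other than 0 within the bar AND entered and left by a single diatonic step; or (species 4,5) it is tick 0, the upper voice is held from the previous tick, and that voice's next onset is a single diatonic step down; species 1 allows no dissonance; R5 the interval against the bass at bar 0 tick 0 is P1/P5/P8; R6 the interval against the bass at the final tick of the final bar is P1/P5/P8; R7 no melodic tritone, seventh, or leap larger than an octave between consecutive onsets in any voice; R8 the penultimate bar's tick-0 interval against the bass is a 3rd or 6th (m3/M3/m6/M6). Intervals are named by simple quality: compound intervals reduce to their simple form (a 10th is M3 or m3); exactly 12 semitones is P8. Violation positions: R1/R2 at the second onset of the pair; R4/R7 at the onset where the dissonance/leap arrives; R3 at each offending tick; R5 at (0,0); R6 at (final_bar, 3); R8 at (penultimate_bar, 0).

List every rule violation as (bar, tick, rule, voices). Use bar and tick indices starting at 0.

bar 0: v0=C3 v1=C4 v2=E4 v3=G4 downbeat P5
bar 1: v0=B2 v1=D3 v2=F3 v3=A3 downbeat m7
bar 2: v0=A2 v1=F3 v2=A3 v3=C4 downbeat m3
bar 3: v0=G2 v1=E3 v2=F3 v3=B3 downbeat M3
bar 4: v0=E2 v1=E3 v2=D3 v3=B3 downbeat P5
bar 5: v0=D3 v1=B3 v2=D4 v3=F4 downbeat m3
bar 6: v0=C3 v1=C4 v2=E4 v3=G4 downbeat P5
  -> R5 @ bar 0 tick 0 v(0, 2): opens on M3
  -> R1 @ bar 1 tick 0 v(1, 3): C4/G4 P5 -> D3/A3 P5 similar
  -> R4 @ bar 1 tick 0 v(0, 2): B2/F3 TT untreated
  -> R4 @ bar 1 tick 0 v(0, 3): B2/A3 m7 untreated
  -> R7 @ bar 1 tick 0 v(1,): C4->D3 leap 10st
  -> R7 @ bar 1 tick 0 v(2,): E4->F3 leap 11st
  -> R7 @ bar 1 tick 0 v(3,): G4->A3 leap 10st
  -> R1 @ bar 2 tick 0 v(1, 3): D3/A3 P5 -> F3/C4 P5 similar
  -> R1 @ bar 3 tick 0 v(1, 3): F3/C4 P5 -> E3/B3 P5 similar
  -> R4 @ bar 3 tick 0 v(0, 2): G2/F3 m7 untreated
  -> R3 @ bar 4 tick 0 v(1, 2): E3 above D3
  -> R4 @ bar 4 tick 0 v(0, 2): E2/D3 m7 untreated
  -> R3 @ bar 4 tick 1 v(1, 2): E3 above D3
  -> R3 @ bar 4 tick 2 v(1, 2): E3 above D3
  -> R3 @ bar 4 tick 3 v(1, 2): E3 above D3
  -> R2 @ bar 5 tick 0 v(0, 2): E2/D3 m7 -> D3/D4 P8 similar
  -> R7 @ bar 5 tick 0 v(0,): E2->D3 leap 10st
  -> R7 @ bar 5 tick 0 v(3,): B3->F4 leap 6st
  -> R8 @ bar 5 tick 0 v(0, 2): penult P8 not 3rd/6th
  -> R2 @ bar 6 tick 0 v(1, 3): B3/F4 TT -> C4/G4 P5 similar
  -> R6 @ bar 6 tick 3 v(0, 2): closes on M3

(0, 0, R5, (0, 2))
(1, 0, R1, (1, 3))
(1, 0, R4, (0, 2))
(1, 0, R4, (0, 3))
(1, 0, R7, (1,))
(1, 0, R7, (2,))
(1, 0, R7, (3,))
(2, 0, R1, (1, 3))
(3, 0, R1, (1, 3))
(3, 0, R4, (0, 2))
(4, 0, R3, (1, 2))
(4, 0, R4, (0, 2))
(4, 1, R3, (1, 2))
(4, 2, R3, (1, 2))
(4, 3, R3, (1, 2))
(5, 0, R2, (0, 2))
(5, 0, R7, (0,))
(5, 0, R7, (3,))
(5, 0, R8, (0, 2))
(6, 0, R2, (1, 3))
(6, 3, R6, (0, 2))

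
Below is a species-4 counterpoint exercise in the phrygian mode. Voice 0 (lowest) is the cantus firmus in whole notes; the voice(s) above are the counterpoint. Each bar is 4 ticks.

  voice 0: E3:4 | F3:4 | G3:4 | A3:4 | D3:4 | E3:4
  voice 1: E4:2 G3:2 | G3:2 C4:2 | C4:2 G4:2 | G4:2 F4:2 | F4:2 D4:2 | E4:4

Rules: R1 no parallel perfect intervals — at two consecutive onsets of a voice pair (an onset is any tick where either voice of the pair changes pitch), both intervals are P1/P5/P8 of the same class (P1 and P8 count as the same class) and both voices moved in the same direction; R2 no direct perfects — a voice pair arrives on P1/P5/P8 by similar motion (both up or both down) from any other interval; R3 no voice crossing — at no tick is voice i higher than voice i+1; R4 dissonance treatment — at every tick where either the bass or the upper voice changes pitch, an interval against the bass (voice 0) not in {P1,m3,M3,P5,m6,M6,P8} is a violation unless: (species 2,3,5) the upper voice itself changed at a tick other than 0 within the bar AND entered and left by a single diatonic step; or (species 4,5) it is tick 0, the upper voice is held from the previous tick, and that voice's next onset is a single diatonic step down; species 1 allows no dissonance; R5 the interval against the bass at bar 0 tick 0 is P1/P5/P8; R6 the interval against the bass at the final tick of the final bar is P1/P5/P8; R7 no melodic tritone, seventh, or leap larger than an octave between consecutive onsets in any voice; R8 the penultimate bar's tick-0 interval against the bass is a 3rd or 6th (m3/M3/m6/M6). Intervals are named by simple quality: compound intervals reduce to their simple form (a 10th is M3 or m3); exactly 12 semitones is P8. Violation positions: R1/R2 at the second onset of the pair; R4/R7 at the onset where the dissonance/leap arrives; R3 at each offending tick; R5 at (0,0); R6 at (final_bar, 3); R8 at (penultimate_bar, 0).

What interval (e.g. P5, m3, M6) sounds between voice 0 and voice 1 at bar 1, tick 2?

voice 0=F3 voice 1=C4 -> P5

P5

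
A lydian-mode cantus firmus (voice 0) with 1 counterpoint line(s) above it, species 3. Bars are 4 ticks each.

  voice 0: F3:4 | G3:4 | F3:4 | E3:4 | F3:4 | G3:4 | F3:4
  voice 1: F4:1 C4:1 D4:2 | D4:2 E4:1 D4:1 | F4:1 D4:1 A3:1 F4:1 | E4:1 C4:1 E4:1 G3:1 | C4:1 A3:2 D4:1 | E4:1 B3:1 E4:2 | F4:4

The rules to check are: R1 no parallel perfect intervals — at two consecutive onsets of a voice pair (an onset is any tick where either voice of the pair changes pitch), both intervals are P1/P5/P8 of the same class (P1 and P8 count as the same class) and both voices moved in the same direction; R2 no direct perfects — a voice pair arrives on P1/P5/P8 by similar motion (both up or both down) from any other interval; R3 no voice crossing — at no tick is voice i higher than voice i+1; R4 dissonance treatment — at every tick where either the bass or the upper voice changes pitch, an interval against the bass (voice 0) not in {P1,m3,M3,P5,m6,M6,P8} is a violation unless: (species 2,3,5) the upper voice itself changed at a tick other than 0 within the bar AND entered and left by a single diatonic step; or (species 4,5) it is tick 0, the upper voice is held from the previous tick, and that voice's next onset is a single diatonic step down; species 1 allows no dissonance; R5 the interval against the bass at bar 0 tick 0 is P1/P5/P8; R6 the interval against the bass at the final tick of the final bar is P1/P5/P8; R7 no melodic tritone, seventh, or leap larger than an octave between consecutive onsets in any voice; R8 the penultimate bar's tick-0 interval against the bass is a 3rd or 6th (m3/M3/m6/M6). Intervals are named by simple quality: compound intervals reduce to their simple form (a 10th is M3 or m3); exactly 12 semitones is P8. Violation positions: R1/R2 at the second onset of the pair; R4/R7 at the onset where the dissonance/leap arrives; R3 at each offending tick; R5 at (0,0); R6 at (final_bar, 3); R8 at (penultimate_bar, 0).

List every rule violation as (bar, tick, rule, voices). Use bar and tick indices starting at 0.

(3, 0, R1, (0, 1))
(4, 0, R2, (0, 1))

bar 0: v0=F3 v1=F4 downbeat P8
bar 1: v0=G3 v1=D4 downbeat P5
bar 2: v0=F3 v1=F4 downbeat P8
bar 3: v0=E3 v1=E4 downbeat P8
bar 4: v0=F3 v1=C4 downbeat P5
bar 5: v0=G3 v1=E4 downbeat M6
bar 6: v0=F3 v1=F4 downbeat P8
  -> R1 @ bar 3 tick 0 v(0, 1): F3/F4 P8 -> E3/E4 P8 similar
  -> R2 @ bar 4 tick 0 v(0, 1): E3/G3 m3 -> F3/C4 P5 similar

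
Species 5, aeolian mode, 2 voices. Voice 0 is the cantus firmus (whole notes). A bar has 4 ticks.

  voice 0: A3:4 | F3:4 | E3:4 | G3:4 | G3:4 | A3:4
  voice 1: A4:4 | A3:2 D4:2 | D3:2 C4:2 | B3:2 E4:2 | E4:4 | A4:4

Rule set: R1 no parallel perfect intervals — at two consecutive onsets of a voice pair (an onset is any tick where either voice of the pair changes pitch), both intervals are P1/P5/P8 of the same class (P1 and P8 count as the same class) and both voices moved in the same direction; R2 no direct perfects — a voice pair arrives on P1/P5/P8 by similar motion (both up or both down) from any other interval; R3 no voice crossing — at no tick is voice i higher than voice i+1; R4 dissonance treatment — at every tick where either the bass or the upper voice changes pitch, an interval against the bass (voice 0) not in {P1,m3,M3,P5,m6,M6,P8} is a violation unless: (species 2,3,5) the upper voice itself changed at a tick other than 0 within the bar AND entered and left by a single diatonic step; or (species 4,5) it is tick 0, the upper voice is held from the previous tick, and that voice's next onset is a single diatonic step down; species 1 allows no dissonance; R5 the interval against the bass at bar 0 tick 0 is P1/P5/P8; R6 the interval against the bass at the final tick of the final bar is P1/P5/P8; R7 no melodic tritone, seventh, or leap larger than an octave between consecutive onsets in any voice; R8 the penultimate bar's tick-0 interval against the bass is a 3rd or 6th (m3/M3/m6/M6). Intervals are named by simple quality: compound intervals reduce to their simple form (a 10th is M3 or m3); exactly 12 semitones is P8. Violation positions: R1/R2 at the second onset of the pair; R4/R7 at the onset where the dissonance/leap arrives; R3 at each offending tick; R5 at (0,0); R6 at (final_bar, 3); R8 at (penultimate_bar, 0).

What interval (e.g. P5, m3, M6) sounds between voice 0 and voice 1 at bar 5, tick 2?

P8

voice 0=A3 voice 1=A4 -> P8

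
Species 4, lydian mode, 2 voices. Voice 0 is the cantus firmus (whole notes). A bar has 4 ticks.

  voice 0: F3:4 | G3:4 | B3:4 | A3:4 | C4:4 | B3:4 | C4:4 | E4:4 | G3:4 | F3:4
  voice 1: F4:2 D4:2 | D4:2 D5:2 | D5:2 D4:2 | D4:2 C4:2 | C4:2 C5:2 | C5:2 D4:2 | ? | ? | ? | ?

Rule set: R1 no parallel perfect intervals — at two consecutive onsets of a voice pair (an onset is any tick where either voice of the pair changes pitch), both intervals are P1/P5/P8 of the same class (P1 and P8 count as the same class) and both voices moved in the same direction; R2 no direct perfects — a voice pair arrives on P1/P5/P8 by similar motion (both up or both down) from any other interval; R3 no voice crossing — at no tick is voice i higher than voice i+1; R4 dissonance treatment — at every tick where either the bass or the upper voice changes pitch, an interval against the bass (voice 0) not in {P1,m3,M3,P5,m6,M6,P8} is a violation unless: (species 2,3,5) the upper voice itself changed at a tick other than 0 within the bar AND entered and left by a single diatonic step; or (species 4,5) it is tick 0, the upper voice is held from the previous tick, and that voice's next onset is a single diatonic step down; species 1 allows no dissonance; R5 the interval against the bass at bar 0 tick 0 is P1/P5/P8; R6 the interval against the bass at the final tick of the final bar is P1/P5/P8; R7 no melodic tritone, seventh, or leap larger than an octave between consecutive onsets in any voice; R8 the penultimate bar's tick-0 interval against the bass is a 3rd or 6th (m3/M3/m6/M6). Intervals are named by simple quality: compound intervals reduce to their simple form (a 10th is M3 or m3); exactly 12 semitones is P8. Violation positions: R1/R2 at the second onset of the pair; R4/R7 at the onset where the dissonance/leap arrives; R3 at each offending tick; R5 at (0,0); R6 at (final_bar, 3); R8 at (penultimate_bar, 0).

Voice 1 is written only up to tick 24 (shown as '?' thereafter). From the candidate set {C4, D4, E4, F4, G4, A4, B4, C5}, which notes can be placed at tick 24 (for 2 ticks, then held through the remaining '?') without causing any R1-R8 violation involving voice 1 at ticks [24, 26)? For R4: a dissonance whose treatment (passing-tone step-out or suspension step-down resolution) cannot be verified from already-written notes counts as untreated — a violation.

{A4, C4, E4}

C4: legal
D4: violates R4
E4: legal
F4: violates R4
G4: violates R2
A4: legal
B4: violates R4
C5: violates R2,R7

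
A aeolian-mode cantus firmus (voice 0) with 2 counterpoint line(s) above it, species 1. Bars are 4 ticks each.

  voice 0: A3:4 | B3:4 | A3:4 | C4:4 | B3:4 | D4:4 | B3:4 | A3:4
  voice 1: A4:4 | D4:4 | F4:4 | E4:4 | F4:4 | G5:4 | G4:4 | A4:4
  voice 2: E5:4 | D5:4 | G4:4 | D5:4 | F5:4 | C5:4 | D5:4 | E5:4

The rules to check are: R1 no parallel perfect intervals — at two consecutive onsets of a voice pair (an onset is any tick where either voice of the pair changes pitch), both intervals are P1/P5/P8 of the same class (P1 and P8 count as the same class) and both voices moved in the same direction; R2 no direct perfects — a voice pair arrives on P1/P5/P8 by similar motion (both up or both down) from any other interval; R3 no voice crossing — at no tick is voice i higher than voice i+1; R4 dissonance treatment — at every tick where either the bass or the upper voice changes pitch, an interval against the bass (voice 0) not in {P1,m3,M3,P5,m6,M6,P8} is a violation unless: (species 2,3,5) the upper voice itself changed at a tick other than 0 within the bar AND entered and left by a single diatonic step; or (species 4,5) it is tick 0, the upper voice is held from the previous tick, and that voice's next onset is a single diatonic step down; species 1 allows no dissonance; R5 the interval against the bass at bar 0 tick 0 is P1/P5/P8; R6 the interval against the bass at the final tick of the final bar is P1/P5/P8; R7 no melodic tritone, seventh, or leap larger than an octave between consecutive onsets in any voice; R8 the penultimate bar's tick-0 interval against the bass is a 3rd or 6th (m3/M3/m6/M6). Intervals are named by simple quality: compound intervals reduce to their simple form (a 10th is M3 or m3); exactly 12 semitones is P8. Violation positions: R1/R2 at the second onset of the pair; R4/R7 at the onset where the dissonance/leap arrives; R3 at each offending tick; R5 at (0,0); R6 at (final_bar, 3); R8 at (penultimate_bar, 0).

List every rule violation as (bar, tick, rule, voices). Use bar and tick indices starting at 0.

(1, 0, R2, (1, 2))
(2, 0, R4, (0, 2))
(3, 0, R4, (0, 2))
(4, 0, R2, (1, 2))
(4, 0, R4, (0, 1))
(4, 0, R4, (0, 2))
(5, 0, R3, (1, 2))
(5, 0, R4, (0, 1))
(5, 0, R4, (0, 2))
(5, 0, R7, (1,))
(5, 1, R3, (1, 2))
(5, 2, R3, (1, 2))
(5, 3, R3, (1, 2))
(7, 0, R1, (1, 2))

bar 0: v0=A3 v1=A4 v2=E5 downbeat P5
bar 1: v0=B3 v1=D4 v2=D5 downbeat m3
bar 2: v0=A3 v1=F4 v2=G4 downbeat m7
bar 3: v0=C4 v1=E4 v2=D5 downbeat M2
bar 4: v0=B3 v1=F4 v2=F5 downbeat TT
bar 5: v0=D4 v1=G5 v2=C5 downbeat m7
bar 6: v0=B3 v1=G4 v2=D5 downbeat m3
bar 7: v0=A3 v1=A4 v2=E5 downbeat P5
  -> R2 @ bar 1 tick 0 v(1, 2): A4/E5 P5 -> D4/D5 P8 similar
  -> R4 @ bar 2 tick 0 v(0, 2): A3/G4 m7 untreated
  -> R4 @ bar 3 tick 0 v(0, 2): C4/D5 M2 untreated
  -> R2 @ bar 4 tick 0 v(1, 2): E4/D5 m7 -> F4/F5 P8 similar
  -> R4 @ bar 4 tick 0 v(0, 1): B3/F4 TT untreated
  -> R4 @ bar 4 tick 0 v(0, 2): B3/F5 TT untreated
  -> R3 @ bar 5 tick 0 v(1, 2): G5 above C5
  -> R4 @ bar 5 tick 0 v(0, 1): D4/G5 P4 untreated
  -> R4 @ bar 5 tick 0 v(0, 2): D4/C5 m7 untreated
  -> R7 @ bar 5 tick 0 v(1,): F4->G5 leap 14st
  -> R3 @ bar 5 tick 1 v(1, 2): G5 above C5
  -> R3 @ bar 5 tick 2 v(1, 2): G5 above C5
  -> R3 @ bar 5 tick 3 v(1, 2): G5 above C5
  -> R1 @ bar 7 tick 0 v(1, 2): G4/D5 P5 -> A4/E5 P5 similar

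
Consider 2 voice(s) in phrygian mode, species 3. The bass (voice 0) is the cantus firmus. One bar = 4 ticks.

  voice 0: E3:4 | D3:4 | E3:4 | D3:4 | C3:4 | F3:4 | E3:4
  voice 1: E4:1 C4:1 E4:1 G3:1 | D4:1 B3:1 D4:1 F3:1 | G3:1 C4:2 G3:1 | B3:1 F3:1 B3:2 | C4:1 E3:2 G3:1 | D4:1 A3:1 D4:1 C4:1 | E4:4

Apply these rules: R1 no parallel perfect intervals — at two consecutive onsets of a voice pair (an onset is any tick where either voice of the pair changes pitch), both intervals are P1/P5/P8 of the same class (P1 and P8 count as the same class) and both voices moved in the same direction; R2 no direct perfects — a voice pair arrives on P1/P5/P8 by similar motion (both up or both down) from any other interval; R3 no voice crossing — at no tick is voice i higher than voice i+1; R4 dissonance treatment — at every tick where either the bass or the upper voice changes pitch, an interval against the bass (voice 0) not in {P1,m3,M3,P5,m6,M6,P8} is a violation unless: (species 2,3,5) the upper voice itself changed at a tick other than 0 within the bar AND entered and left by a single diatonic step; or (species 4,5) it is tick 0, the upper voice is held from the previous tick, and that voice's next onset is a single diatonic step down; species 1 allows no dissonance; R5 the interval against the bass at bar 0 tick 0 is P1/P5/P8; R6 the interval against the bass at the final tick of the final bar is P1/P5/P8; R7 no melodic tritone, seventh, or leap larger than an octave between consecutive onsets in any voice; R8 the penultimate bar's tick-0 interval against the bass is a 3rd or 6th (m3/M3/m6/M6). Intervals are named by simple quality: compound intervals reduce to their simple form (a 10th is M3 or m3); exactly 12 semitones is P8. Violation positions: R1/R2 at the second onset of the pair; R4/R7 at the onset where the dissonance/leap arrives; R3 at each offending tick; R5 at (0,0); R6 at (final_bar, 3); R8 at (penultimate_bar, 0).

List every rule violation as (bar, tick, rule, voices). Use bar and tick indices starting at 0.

bar 0: v0=E3 v1=E4 downbeat P8
bar 1: v0=D3 v1=D4 downbeat P8
bar 2: v0=E3 v1=G3 downbeat m3
bar 3: v0=D3 v1=B3 downbeat M6
bar 4: v0=C3 v1=C4 downbeat P8
bar 5: v0=F3 v1=D4 downbeat M6
bar 6: v0=E3 v1=E4 downbeat P8
  -> R7 @ bar 3 tick 1 v(1,): B3->F3 leap 6st
  -> R7 @ bar 3 tick 2 v(1,): F3->B3 leap 6st

(3, 1, R7, (1,))
(3, 2, R7, (1,))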